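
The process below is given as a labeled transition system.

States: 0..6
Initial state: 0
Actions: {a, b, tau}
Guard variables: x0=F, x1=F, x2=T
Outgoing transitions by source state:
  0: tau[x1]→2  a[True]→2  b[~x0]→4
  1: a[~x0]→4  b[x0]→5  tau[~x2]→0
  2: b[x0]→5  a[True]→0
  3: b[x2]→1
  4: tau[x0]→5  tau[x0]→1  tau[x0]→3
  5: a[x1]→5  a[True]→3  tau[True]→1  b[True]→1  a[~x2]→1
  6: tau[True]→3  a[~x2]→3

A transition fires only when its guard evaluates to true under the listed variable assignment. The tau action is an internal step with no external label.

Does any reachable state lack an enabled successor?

Reachable = {0,2,4}
  0: a→2  b→4  [deg 2]
  2: a→0  [deg 1]
  4: ∅  [no exit]
Path to 4: b

Answer: DEADLOCK at state 4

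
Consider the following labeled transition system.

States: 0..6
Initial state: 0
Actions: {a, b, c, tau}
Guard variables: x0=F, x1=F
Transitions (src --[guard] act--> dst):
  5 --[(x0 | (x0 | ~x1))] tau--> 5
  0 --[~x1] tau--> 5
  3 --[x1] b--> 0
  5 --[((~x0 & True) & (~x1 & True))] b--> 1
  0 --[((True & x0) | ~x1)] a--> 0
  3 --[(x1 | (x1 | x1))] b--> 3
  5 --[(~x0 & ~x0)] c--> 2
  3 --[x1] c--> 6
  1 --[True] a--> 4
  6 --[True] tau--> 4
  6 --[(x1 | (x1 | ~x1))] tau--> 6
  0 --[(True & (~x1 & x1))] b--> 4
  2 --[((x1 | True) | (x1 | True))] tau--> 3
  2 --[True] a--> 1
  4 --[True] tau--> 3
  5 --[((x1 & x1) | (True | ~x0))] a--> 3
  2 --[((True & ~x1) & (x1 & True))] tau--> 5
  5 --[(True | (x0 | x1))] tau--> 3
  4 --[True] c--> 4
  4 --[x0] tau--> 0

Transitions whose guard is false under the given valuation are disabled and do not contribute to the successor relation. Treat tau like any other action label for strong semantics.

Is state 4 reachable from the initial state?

Answer: REACHABLE

Analysis:
14 transition(s) survive guard evaluation.
depth 0: {0}
depth 1: {5}  cumulative {0,5}
depth 2: {1,2,3}  cumulative {0,1,2,3,5}
depth 3: {4}  cumulative {0,1,2,3,4,5}
R = {0,1,2,3,4,5}
Path to 4: tau·b·a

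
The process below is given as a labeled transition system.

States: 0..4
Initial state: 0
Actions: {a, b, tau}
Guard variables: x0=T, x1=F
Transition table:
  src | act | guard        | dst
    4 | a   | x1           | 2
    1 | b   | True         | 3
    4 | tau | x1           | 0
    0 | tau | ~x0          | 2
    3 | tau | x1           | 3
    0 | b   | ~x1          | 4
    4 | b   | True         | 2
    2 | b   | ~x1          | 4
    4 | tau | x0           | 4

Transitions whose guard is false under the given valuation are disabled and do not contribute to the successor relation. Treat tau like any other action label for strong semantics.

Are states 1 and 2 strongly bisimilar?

Answer: NOT BISIMILAR

Working:
Refine partition for ~:
  P[0] = {{0,1,2,3,4}}
  P[1] = {{0,1,2},{3},{4}}
  P[2] = {{0,2},{1},{3},{4}}
4 equivalence class(es) (converged in 3)
class of 1: {1}; class of 2: {0,2}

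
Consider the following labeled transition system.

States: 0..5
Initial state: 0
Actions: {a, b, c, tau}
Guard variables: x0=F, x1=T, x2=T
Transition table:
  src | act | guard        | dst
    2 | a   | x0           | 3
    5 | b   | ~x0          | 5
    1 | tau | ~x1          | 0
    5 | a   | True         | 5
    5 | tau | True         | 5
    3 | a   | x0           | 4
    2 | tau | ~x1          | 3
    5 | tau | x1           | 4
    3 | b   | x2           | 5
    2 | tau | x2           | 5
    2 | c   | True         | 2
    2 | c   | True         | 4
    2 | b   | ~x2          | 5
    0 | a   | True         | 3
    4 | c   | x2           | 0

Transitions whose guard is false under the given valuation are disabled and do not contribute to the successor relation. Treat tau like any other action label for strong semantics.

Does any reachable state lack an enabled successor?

Answer: DEADLOCK-FREE

Trace:
R = {0,3,4,5}
  0: a→3  [1 out]
  3: b→5  [1 out]
  4: c→0  [1 out]
  5: a→5  b→5  tau→4  tau→5  [4 out]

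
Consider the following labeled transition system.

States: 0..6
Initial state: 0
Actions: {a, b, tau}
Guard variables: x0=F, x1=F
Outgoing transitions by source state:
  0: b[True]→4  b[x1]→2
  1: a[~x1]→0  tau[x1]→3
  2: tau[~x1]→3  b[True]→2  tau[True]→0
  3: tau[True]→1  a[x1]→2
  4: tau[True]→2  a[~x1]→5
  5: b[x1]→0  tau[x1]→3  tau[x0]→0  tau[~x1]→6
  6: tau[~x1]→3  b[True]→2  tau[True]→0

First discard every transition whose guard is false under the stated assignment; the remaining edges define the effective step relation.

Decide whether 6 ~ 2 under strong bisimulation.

Compute ~ classes (split until stable):
  P[0] = {{0,1,2,3,4,5,6}}
  P[1] = {{0},{1},{2,6},{3,5},{4}}
  P[2] = {{0},{1},{2,6},{3},{4},{5}}
6 equivalence class(es) (converged in 3)
class of 6: {2,6}; class of 2: {2,6}

Answer: BISIMILAR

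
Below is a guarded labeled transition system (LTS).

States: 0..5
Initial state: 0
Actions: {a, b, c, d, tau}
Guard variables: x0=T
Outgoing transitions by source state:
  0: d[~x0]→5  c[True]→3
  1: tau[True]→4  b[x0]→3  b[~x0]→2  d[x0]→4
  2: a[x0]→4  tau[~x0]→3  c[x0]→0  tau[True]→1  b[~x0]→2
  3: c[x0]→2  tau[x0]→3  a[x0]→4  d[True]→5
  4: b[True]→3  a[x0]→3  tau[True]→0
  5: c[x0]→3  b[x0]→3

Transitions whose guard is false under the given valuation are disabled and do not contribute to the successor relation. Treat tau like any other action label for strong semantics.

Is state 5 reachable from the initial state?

Guard filter leaves 16 enabled edge(s).
Layer 0: {0}
Layer 1: {3}  cumulative {0,3}
Layer 2: {2,4,5}  cumulative {0,2,3,4,5}
Layer 3: {1}  cumulative {0,1,2,3,4,5}
Reach set: {0,1,2,3,4,5}
witness 5: c·d

Answer: REACHABLE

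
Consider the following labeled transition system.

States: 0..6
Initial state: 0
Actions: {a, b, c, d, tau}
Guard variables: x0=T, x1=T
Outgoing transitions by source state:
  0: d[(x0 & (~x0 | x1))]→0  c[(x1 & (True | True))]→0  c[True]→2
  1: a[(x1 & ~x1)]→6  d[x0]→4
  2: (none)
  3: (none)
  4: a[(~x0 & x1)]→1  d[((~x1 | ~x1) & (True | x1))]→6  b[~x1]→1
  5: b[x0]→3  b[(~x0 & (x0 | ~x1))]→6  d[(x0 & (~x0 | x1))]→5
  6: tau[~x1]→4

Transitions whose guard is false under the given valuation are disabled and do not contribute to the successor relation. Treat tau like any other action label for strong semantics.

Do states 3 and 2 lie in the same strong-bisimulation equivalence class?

Bisimulation quotient by refinement:
  P[0] = {{0,1,2,3,4,5,6}}
  P[1] = {{0},{1},{2,3,4,6},{5}}
4 equivalence class(es) (converged in 2)
class of 3: {2,3,4,6}; class of 2: {2,3,4,6}

Answer: BISIMILAR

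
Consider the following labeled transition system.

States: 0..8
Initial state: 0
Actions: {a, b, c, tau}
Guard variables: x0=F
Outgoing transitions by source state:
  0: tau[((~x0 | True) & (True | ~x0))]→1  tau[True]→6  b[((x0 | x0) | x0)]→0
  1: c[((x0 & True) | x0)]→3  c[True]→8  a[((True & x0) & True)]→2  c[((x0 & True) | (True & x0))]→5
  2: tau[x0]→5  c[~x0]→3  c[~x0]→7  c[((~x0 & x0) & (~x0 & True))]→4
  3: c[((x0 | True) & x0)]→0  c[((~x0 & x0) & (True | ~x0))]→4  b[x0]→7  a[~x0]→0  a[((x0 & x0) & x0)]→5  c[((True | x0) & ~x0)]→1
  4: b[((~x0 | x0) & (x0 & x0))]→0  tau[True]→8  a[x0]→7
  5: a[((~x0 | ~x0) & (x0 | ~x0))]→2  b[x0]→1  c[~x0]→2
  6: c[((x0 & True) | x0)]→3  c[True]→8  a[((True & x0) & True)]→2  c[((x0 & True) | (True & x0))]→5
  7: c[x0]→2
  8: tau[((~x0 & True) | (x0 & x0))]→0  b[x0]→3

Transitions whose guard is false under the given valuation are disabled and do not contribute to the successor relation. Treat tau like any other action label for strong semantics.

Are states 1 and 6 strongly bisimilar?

Answer: BISIMILAR

Working:
Refine partition for ~:
  π0 = {{0,1,2,3,4,5,6,7,8}}
  π1 = {{0,4,8},{1,2,6},{3,5},{7}}
  π2 = {{0},{1,6},{2},{3},{4,8},{5},{7}}
  π3 = {{0},{1,6},{2},{3},{4},{5},{7},{8}}
Fixed point at round 4; 8 class(es).
[1]={1,6}  [6]={1,6}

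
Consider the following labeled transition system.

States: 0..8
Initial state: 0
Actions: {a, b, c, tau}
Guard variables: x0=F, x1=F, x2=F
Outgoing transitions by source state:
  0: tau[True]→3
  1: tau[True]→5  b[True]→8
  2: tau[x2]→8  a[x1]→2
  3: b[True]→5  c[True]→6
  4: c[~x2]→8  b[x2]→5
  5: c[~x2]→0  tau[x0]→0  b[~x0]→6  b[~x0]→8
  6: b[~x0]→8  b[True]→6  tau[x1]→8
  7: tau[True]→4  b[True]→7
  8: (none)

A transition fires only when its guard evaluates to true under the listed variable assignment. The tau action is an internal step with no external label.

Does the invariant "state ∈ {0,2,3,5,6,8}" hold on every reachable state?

Answer: INVARIANT HOLDS

Analysis:
Allowed set {0,2,3,5,6,8}
Reachable = {0,3,5,6,8}
  0: safe
  3: safe
  5: safe
  6: safe
  8: safe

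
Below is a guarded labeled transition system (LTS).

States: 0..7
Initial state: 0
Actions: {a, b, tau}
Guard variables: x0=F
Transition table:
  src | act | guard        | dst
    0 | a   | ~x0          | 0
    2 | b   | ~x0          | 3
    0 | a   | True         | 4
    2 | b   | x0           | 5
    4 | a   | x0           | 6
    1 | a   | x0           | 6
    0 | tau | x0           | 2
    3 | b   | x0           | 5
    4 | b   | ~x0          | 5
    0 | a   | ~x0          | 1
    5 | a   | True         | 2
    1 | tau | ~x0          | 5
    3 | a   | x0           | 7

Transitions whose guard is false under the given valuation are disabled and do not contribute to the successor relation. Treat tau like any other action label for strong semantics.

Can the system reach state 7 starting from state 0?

Guard filter leaves 7 enabled edge(s).
Layer 0: {0}
Layer 1: {1,4}  total {0,1,4}
Layer 2: {5}  total {0,1,4,5}
Layer 3: {2}  total {0,1,2,4,5}
Layer 4: {3}  total {0,1,2,3,4,5}
Reach set: {0,1,2,3,4,5}

Answer: UNREACHABLE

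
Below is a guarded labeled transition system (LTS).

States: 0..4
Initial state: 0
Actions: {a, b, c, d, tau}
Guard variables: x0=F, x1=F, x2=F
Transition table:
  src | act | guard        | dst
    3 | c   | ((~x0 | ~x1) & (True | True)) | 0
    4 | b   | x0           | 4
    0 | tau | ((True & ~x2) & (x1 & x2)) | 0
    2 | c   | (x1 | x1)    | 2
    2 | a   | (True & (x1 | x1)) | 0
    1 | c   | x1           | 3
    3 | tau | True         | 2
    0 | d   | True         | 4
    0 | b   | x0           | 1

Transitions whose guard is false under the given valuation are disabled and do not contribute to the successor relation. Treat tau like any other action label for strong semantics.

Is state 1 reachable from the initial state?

After dropping false guards: 3 live edges.
L0 = {0}
L1 = {4}  cumulative {0,4}
Reachable = {0,4}

Answer: UNREACHABLE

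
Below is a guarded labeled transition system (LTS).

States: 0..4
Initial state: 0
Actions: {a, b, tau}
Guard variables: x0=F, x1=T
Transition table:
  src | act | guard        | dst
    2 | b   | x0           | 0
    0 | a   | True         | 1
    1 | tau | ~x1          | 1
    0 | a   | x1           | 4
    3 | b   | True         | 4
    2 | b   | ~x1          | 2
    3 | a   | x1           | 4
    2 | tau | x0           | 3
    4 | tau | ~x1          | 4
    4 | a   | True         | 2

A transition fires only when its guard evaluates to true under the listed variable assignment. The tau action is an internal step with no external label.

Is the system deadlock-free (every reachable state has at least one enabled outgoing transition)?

Reach set: {0,1,2,4}
  0: a→1  a→4  [deg 2]
  1: ∅  [STUCK]
  2: ∅  [STUCK]
  4: a→2  [deg 1]
trace reaching 1: a

Answer: DEADLOCK at state 1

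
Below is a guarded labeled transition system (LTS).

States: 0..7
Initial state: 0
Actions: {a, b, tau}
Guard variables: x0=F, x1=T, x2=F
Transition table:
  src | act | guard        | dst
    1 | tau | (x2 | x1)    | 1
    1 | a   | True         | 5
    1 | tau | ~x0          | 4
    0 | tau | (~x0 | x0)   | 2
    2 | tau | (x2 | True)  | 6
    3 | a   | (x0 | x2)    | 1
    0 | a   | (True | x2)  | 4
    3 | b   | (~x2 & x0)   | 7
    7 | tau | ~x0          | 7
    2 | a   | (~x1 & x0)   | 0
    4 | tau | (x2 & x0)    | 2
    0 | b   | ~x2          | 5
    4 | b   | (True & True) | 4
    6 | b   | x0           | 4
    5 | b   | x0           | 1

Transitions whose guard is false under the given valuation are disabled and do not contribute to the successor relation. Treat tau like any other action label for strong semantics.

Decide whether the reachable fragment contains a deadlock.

Answer: DEADLOCK at state 5

Working:
Reachable = {0,2,4,5,6}
  0: a→4  b→5  tau→2  [deg 3]
  2: tau→6  [deg 1]
  4: b→4  [deg 1]
  5: ∅  [STUCK]
  6: ∅  [STUCK]
witness 5: b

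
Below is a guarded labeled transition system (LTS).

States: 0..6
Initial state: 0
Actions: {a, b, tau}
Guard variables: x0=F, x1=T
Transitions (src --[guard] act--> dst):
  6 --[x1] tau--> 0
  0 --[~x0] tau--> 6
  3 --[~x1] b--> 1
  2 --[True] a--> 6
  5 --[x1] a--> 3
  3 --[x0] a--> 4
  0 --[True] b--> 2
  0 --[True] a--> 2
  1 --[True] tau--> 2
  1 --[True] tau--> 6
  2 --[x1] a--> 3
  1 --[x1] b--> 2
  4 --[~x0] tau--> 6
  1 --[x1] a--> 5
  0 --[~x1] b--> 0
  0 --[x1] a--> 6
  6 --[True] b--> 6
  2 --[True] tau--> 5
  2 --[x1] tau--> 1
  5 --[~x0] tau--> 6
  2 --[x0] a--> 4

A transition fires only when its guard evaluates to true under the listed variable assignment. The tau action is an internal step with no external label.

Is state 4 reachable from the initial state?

After dropping false guards: 17 live edges.
depth 0: {0}
depth 1: {2,6}  cumulative {0,2,6}
depth 2: {1,3,5}  cumulative {0,1,2,3,5,6}
Reachable = {0,1,2,3,5,6}

Answer: UNREACHABLE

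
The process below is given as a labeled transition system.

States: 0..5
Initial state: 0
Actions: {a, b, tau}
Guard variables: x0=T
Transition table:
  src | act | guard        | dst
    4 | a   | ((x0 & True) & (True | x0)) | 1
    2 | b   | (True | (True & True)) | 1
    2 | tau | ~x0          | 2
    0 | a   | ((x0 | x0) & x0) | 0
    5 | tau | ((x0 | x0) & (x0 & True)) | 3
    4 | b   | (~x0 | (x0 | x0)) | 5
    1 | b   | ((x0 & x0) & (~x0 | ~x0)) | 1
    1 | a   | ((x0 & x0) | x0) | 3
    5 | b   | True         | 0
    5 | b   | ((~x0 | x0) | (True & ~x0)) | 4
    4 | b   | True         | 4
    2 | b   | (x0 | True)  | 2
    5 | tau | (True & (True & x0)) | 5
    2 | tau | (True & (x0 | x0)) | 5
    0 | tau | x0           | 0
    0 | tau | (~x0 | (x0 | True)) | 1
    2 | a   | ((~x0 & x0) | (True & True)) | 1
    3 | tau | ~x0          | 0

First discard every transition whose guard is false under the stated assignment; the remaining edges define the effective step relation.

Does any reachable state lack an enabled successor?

Answer: DEADLOCK at state 3

Trace:
Reachable = {0,1,3}
  0: a→0  tau→0  tau→1  [3 out]
  1: a→3  [1 out]
  3: ∅  [deadlock]
trace reaching 3: tau·a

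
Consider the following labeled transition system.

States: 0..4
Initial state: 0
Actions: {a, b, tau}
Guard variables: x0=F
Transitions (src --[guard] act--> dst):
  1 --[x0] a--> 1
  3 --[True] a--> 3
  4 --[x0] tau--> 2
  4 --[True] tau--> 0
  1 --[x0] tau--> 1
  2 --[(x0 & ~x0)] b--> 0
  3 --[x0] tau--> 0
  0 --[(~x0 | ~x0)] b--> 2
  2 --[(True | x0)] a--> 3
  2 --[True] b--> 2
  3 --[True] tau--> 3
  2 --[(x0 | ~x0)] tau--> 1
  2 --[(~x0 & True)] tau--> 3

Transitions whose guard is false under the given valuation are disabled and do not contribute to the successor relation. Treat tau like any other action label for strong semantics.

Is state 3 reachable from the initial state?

After dropping false guards: 8 live edges.
Layer 0: {0}
Layer 1: {2}  total {0,2}
Layer 2: {1,3}  total {0,1,2,3}
Reachable = {0,1,2,3}
Path to 3: b·a

Answer: REACHABLE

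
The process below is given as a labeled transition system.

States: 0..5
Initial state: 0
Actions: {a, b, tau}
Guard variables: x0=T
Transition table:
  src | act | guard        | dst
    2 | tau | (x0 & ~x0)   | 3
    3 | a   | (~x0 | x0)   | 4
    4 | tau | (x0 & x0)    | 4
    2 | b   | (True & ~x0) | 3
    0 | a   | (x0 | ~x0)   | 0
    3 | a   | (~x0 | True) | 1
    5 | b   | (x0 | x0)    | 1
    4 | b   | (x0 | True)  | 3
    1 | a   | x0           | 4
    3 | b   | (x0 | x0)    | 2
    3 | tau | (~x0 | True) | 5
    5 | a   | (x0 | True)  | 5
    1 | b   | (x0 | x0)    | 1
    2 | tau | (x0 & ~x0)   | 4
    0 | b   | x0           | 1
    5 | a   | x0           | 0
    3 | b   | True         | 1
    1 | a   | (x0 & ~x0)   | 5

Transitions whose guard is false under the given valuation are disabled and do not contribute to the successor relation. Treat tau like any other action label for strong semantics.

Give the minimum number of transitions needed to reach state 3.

Layered search for 3:
  L0 = {0}
  L1 = {1}
  L2 = {4}
  L3 = {3}
depth(3)=3, e.g. b·a·b

Answer: 3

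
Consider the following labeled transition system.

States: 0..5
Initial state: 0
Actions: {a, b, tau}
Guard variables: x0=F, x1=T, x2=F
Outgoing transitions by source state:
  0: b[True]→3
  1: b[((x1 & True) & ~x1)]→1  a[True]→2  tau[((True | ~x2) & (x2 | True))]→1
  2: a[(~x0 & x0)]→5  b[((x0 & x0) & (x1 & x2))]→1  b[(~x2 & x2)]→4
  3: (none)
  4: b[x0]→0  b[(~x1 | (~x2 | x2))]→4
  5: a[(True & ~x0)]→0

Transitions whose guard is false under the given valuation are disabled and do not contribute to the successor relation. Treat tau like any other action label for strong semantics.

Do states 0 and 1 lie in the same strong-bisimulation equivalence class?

Refine partition for ~:
  P[0] = {{0,1,2,3,4,5}}
  P[1] = {{0,4},{1},{2,3},{5}}
  P[2] = {{0},{1},{2,3},{4},{5}}
Fixed point at round 3; 5 class(es).
[0]={0}  [1]={1}

Answer: NOT BISIMILAR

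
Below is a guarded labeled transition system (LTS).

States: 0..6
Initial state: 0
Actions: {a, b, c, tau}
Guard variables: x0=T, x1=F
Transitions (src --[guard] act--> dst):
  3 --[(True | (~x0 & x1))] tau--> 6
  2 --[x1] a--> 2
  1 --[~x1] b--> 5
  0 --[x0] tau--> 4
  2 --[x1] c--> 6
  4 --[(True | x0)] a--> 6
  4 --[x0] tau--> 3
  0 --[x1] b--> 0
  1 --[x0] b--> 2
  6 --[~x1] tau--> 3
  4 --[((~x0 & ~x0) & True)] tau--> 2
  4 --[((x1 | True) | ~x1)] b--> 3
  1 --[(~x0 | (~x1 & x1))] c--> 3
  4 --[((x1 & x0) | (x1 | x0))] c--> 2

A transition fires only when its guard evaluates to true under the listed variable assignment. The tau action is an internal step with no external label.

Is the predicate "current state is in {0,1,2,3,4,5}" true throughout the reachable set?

Allowed set {0,1,2,3,4,5}
Reachable = {0,2,3,4,6}
  0: safe
  2: safe
  3: safe
  4: safe
  6: outside
reach 6 via tau·a — violates

Answer: INVARIANT VIOLATED at state 6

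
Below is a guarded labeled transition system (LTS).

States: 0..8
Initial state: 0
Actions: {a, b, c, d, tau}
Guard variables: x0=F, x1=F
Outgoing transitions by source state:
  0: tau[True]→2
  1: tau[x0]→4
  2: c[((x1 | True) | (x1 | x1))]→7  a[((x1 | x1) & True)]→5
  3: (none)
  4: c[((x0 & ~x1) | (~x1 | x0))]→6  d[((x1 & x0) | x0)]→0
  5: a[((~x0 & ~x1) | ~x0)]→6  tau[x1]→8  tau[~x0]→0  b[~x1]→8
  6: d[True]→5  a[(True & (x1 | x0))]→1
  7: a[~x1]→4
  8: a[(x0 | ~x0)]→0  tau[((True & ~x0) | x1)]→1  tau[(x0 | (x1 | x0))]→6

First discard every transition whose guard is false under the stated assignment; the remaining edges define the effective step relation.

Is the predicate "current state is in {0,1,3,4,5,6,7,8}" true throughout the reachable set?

Inv-set: {0,1,3,4,5,6,7,8}
Reachable = {0,1,2,4,5,6,7,8}
  0: ok
  1: ok
  2: outside
  4: ok
  5: ok
  6: ok
  7: ok
  8: ok
counterexample path to 2: tau

Answer: INVARIANT VIOLATED at state 2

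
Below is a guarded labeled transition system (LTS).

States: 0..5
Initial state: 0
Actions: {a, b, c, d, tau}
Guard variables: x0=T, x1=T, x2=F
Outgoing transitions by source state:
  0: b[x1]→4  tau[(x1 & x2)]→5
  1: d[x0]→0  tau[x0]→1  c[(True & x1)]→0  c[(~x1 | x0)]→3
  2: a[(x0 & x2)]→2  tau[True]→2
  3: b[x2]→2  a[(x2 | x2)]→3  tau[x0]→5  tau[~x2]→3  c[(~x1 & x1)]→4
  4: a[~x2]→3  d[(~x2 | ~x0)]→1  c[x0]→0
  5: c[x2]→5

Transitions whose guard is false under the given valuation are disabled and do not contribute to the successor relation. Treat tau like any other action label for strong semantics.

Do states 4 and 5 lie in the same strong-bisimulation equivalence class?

Refine partition for ~:
  round 0: {{0,1,2,3,4,5}}
  round 1: {{0},{1},{2,3},{4},{5}}
  round 2: {{0},{1},{2},{3},{4},{5}}
Fixed point at round 3; 6 class(es).
[4]={4}  [5]={5}

Answer: NOT BISIMILAR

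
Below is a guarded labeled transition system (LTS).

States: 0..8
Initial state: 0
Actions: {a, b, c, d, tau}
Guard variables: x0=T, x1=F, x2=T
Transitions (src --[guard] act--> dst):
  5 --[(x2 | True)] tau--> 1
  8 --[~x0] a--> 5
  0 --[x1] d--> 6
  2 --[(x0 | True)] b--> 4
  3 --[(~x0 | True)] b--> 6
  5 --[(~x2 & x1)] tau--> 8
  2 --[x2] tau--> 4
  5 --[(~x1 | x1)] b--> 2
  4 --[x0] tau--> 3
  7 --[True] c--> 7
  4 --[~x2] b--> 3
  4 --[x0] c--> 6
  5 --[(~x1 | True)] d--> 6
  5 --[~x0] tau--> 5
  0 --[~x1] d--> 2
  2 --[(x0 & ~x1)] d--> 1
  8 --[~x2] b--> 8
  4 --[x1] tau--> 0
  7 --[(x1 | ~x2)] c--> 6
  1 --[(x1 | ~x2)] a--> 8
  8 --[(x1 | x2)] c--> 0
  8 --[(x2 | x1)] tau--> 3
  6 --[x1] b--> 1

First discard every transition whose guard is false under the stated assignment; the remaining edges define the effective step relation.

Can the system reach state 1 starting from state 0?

Answer: REACHABLE

Analysis:
After dropping false guards: 13 live edges.
L0 = {0}
L1 = {2}  cumulative {0,2}
L2 = {1,4}  cumulative {0,1,2,4}
L3 = {3,6}  cumulative {0,1,2,3,4,6}
R = {0,1,2,3,4,6}
witness 1: d·d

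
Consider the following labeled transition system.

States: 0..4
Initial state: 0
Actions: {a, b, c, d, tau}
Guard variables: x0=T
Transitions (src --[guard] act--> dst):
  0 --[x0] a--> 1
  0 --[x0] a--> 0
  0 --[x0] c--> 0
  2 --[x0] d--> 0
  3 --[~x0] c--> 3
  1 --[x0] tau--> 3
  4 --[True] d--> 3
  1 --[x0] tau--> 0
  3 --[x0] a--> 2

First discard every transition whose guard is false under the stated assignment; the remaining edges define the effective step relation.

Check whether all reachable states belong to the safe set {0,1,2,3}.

Safe = {0,1,2,3}
R = {0,1,2,3}
  0: safe
  1: safe
  2: safe
  3: safe

Answer: INVARIANT HOLDS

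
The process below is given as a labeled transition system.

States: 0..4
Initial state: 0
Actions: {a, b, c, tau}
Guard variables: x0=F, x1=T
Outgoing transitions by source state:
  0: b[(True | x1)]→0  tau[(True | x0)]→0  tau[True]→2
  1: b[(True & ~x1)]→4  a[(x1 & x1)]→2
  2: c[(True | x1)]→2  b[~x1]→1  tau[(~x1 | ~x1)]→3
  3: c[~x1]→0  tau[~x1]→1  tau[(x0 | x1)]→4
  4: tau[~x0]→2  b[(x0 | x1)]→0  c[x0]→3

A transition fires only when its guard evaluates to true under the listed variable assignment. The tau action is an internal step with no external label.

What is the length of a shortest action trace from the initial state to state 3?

Breadth-first toward 3:
  L0 = {0}
  L1 = {2}
3 never appears.

Answer: UNREACHABLE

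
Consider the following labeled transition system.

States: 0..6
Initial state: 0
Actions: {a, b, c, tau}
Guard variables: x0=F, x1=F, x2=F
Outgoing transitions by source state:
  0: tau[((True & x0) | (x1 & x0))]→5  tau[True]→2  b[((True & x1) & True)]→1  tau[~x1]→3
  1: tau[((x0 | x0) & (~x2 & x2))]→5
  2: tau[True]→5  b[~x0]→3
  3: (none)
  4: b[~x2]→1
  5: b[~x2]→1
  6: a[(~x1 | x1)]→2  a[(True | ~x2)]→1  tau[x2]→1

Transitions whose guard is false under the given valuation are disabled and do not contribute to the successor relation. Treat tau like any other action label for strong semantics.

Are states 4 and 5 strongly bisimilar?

Bisimulation quotient by refinement:
  P[0] = {{0,1,2,3,4,5,6}}
  P[1] = {{0},{1,3},{2},{4,5},{6}}
Fixed point at round 2; 5 class(es).
class of 4: {4,5}; class of 5: {4,5}

Answer: BISIMILAR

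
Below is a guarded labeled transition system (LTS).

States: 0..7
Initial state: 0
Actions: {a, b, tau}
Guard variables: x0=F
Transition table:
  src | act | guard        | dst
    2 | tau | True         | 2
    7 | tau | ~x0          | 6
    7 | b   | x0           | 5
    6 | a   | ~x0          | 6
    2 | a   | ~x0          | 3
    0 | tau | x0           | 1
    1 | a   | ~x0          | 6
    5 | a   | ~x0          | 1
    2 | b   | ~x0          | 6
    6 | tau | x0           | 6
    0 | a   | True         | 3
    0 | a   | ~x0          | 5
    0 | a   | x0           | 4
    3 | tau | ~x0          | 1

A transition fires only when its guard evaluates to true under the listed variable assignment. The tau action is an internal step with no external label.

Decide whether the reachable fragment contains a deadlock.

R = {0,1,3,5,6}
  0: a→3  a→5  [2 out]
  1: a→6  [1 out]
  3: tau→1  [1 out]
  5: a→1  [1 out]
  6: a→6  [1 out]

Answer: DEADLOCK-FREE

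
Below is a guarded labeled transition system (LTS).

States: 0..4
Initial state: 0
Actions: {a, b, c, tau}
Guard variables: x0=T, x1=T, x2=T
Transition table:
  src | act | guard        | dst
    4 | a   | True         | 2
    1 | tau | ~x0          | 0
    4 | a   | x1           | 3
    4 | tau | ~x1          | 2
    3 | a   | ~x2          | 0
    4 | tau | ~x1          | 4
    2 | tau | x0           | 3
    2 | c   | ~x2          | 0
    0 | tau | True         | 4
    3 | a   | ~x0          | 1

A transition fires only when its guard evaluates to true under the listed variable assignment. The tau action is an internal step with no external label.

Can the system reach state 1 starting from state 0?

After dropping false guards: 4 live edges.
Layer 0: {0}
Layer 1: {4}  now seen {0,4}
Layer 2: {2,3}  now seen {0,2,3,4}
R = {0,2,3,4}

Answer: UNREACHABLE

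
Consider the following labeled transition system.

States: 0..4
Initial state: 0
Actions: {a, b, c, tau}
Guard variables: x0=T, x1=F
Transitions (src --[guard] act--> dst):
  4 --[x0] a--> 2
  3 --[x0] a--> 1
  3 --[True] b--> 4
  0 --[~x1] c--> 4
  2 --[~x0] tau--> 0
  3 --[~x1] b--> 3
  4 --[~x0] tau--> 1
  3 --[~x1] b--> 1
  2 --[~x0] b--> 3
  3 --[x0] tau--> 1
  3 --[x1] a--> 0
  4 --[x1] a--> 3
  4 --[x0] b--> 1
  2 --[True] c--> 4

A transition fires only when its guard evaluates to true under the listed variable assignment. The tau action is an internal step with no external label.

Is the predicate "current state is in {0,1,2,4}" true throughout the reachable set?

Allowed set {0,1,2,4}
Reachable = {0,1,2,4}
  0: safe
  1: safe
  2: safe
  4: safe

Answer: INVARIANT HOLDS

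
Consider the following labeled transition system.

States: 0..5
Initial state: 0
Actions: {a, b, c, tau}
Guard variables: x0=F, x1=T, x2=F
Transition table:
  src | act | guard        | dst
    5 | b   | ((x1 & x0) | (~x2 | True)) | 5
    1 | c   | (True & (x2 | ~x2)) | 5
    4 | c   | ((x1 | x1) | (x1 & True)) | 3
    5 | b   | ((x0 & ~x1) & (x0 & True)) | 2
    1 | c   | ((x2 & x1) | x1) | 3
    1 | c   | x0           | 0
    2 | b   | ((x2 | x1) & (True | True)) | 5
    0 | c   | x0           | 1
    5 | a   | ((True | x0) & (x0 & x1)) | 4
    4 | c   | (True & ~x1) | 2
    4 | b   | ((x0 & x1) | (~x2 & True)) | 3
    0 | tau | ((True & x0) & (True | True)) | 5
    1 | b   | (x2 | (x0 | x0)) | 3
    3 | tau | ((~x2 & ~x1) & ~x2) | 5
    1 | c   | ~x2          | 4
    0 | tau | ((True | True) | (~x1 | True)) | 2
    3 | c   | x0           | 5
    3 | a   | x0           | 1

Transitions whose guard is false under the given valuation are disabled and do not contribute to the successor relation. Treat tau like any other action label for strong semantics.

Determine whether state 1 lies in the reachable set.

Answer: UNREACHABLE

Trace:
Guard filter leaves 8 enabled edge(s).
depth 0: {0}
depth 1: {2}  now seen {0,2}
depth 2: {5}  now seen {0,2,5}
R = {0,2,5}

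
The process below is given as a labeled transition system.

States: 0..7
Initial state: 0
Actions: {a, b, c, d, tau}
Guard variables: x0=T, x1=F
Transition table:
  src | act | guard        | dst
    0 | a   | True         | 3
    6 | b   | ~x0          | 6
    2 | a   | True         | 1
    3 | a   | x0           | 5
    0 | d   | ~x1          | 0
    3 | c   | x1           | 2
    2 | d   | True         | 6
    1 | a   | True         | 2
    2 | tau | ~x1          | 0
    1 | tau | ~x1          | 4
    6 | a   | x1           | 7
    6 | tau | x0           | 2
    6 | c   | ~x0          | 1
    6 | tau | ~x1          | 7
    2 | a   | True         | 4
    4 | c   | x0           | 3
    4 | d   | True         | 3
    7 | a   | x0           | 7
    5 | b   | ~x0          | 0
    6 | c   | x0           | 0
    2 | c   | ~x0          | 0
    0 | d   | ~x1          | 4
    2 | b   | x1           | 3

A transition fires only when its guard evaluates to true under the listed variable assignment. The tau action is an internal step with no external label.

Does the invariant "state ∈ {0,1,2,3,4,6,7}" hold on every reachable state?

Safe = {0,1,2,3,4,6,7}
Reach set: {0,3,4,5}
  0: ok
  3: ok
  4: ok
  5: ✗ unsafe
reach 5 via a·a — violates

Answer: INVARIANT VIOLATED at state 5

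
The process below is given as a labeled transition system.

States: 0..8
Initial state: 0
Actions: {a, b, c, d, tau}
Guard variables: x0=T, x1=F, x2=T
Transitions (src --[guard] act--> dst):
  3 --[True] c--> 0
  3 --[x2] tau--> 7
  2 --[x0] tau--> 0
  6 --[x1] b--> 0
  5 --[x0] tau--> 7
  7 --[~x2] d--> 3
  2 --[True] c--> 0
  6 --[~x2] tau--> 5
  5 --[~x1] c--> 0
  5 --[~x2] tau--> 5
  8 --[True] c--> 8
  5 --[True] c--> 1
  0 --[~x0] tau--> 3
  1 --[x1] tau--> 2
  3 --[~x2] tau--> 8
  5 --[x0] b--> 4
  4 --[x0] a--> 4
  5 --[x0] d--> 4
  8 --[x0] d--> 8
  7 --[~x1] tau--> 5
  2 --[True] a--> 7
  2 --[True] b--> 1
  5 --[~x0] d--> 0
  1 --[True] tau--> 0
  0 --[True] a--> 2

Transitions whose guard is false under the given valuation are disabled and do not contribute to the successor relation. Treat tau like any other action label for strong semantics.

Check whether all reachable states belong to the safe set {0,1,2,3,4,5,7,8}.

Answer: INVARIANT HOLDS

Working:
Inv-set: {0,1,2,3,4,5,7,8}
Reach set: {0,1,2,4,5,7}
  0: ✓
  1: ✓
  2: ✓
  4: ✓
  5: ✓
  7: ✓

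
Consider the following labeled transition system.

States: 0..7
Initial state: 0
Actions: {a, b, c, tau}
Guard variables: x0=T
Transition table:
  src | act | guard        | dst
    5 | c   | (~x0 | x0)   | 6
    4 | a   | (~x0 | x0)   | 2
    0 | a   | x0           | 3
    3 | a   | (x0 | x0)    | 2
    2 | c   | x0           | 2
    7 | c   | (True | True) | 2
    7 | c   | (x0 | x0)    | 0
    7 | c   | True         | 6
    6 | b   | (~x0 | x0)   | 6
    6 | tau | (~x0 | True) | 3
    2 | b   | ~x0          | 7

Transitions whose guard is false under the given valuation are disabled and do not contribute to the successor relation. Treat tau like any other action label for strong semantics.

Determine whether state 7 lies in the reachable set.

After dropping false guards: 10 live edges.
depth 0: {0}
depth 1: {3}  now seen {0,3}
depth 2: {2}  now seen {0,2,3}
Reach set: {0,2,3}

Answer: UNREACHABLE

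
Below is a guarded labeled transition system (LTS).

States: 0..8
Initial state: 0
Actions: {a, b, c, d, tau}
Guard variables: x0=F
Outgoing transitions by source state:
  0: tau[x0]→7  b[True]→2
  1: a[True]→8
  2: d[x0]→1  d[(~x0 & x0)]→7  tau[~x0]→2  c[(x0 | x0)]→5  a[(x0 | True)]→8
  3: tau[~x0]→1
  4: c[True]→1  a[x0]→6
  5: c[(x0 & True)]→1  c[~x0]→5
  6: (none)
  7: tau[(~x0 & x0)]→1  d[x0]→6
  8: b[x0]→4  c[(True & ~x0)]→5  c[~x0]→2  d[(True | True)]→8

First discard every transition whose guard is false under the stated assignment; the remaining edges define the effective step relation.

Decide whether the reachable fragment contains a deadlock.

Reach set: {0,2,5,8}
  0: b→2  [1 out]
  2: a→8  tau→2  [2 out]
  5: c→5  [1 out]
  8: c→2  c→5  d→8  [3 out]

Answer: DEADLOCK-FREE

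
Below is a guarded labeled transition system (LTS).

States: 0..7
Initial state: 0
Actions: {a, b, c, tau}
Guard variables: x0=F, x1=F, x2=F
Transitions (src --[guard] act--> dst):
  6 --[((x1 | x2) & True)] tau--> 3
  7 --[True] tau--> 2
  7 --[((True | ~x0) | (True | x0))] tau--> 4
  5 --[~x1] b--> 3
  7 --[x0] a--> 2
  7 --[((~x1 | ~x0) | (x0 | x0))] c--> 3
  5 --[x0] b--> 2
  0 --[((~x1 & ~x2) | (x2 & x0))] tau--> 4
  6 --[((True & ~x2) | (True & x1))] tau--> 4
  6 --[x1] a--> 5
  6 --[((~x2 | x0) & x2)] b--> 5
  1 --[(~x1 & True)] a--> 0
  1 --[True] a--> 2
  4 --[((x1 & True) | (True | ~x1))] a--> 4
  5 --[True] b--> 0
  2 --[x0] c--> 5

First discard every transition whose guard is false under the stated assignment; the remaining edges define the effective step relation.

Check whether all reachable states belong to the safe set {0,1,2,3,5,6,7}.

Answer: INVARIANT VIOLATED at state 4

Analysis:
Allowed set {0,1,2,3,5,6,7}
R = {0,4}
  0: ✓
  4: ✗ unsafe
witness against invariant: tau → 4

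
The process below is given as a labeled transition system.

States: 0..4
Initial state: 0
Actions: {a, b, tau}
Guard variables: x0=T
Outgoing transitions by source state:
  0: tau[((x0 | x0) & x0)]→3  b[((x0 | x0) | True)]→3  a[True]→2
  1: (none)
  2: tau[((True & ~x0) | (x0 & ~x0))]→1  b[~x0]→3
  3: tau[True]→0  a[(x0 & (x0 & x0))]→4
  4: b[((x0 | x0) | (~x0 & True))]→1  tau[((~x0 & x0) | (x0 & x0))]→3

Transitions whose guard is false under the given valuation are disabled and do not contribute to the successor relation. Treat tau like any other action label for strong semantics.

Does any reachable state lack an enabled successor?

Answer: DEADLOCK at state 1

Analysis:
Reach set: {0,1,2,3,4}
  0: a→2  b→3  tau→3  [3 exit(s)]
  1: ∅  [no exit]
  2: ∅  [no exit]
  3: a→4  tau→0  [2 exit(s)]
  4: b→1  tau→3  [2 exit(s)]
witness 1: tau·a·b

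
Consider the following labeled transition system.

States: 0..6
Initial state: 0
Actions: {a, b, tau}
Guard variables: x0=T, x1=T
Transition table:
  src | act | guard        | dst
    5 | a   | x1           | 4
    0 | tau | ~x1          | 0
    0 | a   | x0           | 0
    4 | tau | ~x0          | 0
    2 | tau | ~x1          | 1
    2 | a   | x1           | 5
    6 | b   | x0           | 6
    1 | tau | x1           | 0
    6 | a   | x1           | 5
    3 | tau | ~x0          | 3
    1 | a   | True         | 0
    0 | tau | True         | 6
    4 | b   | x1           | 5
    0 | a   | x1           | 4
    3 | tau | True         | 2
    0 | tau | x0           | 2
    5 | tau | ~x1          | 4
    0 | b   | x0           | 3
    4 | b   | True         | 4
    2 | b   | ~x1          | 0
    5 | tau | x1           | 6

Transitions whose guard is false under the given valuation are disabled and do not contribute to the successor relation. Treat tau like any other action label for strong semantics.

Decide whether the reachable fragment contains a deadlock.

Reach set: {0,2,3,4,5,6}
  0: a→0  a→4  b→3  tau→2  tau→6  [5 exit(s)]
  2: a→5  [1 exit(s)]
  3: tau→2  [1 exit(s)]
  4: b→4  b→5  [2 exit(s)]
  5: a→4  tau→6  [2 exit(s)]
  6: a→5  b→6  [2 exit(s)]

Answer: DEADLOCK-FREE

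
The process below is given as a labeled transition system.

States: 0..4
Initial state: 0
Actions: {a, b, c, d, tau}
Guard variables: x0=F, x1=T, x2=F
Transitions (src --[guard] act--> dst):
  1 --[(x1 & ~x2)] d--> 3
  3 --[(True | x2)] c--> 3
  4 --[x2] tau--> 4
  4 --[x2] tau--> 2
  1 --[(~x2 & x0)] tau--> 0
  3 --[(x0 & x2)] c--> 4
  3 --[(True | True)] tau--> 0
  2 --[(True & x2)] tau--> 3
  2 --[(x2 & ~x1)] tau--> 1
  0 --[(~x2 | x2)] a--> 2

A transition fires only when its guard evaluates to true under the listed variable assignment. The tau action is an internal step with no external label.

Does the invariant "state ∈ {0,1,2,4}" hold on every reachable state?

Answer: INVARIANT HOLDS

Analysis:
Safe = {0,1,2,4}
Reachable = {0,2}
  0: ✓
  2: ✓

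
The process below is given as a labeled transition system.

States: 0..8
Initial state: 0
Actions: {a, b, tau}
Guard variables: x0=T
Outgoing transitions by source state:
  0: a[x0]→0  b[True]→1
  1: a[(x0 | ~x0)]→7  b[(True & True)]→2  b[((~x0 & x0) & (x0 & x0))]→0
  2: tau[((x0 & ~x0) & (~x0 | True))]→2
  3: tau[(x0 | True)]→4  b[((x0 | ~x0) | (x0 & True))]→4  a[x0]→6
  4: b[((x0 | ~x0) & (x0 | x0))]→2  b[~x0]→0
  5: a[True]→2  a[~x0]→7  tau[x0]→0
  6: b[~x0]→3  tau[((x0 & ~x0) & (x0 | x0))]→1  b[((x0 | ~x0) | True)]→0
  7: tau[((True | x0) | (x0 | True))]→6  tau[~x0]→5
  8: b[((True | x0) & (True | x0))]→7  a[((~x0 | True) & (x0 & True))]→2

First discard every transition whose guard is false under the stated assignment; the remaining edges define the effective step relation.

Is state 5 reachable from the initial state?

After dropping false guards: 14 live edges.
Layer 0: {0}
Layer 1: {1}  total {0,1}
Layer 2: {2,7}  total {0,1,2,7}
Layer 3: {6}  total {0,1,2,6,7}
Reach set: {0,1,2,6,7}

Answer: UNREACHABLE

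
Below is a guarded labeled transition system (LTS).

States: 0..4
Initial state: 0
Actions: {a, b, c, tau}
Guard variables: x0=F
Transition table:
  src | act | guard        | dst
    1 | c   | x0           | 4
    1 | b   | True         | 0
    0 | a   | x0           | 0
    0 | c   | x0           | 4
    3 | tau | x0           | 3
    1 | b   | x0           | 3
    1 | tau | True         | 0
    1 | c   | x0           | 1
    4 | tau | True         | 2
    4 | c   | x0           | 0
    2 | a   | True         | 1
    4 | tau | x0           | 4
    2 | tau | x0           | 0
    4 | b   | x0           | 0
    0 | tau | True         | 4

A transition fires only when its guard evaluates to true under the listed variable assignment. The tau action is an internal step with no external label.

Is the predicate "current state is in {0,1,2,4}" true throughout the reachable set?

Allowed set {0,1,2,4}
Reach set: {0,1,2,4}
  0: ✓
  1: ✓
  2: ✓
  4: ✓

Answer: INVARIANT HOLDS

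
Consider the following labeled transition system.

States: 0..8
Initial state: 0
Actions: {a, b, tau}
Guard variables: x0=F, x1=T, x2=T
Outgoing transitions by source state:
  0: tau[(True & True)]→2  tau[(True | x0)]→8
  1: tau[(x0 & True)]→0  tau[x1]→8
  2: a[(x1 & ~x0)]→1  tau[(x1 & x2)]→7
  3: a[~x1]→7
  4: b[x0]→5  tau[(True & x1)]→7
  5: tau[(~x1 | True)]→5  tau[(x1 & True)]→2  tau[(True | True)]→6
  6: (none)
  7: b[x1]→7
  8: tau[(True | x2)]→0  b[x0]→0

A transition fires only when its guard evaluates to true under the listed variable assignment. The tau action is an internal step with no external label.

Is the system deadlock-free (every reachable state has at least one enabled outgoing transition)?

Reach set: {0,1,2,7,8}
  0: tau→2  tau→8  [deg 2]
  1: tau→8  [deg 1]
  2: a→1  tau→7  [deg 2]
  7: b→7  [deg 1]
  8: tau→0  [deg 1]

Answer: DEADLOCK-FREE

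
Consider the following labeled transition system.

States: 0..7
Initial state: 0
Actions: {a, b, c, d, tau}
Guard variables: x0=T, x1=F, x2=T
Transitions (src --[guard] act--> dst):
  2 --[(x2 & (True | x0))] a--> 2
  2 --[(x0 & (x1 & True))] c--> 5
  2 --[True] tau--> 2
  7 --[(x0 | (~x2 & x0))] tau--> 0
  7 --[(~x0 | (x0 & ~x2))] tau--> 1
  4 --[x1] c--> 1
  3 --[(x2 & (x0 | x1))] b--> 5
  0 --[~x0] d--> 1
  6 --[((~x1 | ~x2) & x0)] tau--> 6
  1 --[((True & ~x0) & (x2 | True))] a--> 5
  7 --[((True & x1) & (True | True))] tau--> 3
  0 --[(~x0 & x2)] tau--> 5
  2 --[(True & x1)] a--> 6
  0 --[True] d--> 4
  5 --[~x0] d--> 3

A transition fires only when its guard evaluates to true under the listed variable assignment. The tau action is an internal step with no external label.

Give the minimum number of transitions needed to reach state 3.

Breadth-first toward 3:
  Layer 0: {0}
  Layer 1: {4}
3 never appears.

Answer: UNREACHABLE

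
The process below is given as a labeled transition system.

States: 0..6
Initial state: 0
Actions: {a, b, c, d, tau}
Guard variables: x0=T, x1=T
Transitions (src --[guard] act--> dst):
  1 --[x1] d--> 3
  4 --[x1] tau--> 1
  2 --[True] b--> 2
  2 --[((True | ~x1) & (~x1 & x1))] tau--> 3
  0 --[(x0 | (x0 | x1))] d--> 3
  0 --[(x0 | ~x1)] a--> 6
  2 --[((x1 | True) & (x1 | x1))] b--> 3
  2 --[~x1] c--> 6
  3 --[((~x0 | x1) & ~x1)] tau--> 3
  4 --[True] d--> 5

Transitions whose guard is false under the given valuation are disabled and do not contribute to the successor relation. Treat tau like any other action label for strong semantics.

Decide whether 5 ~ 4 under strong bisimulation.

Answer: NOT BISIMILAR

Analysis:
Refine partition for ~:
  π0 = {{0,1,2,3,4,5,6}}
  π1 = {{0},{1},{2},{3,5,6},{4}}
stable after 2 split(s): 5 block(s)
class of 5: {3,5,6}; class of 4: {4}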